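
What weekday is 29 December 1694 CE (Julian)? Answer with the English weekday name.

Saturday

This is JDN 2340154 (8 January 1695 Gregorian).
JDN 2340154 mod 7 = 5, and JDN 0 was a Monday, so this is a Saturday.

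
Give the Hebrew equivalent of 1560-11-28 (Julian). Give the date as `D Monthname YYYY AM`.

The source date corresponds to 8 December 1560 in the proleptic Gregorian calendar (JDN 2291180).
That day falls on 9 Kislev 5321 AM in the Hebrew calendar.

9 Kislev 5321 AM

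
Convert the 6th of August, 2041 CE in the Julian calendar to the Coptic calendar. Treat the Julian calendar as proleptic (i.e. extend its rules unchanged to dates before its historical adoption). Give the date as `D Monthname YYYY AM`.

13 Mesori 1757 AM

Both dates share Julian Day Number 2466751; in the Coptic calendar that is 13 Mesori 1757 AM.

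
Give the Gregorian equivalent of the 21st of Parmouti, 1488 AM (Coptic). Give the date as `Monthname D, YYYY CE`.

April 27, 1772 CE

Both dates share Julian Day Number 2368387; in the Gregorian calendar that is 27 April 1772 CE.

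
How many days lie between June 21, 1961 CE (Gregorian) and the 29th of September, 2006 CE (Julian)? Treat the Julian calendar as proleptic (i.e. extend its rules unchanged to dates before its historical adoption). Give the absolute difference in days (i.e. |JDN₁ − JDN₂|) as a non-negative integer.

JDN of the first date = 2437472.
JDN of the second date = 2454021.
|2454021 − 2437472| = 16549.

16549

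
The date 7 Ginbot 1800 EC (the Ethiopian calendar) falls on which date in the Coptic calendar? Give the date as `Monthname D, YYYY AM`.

Pashons 7, 1524 AM

The source date corresponds to 14 May 1808 in the Gregorian calendar (JDN 2381552).
That day falls on 7 Pashons 1524 AM in the Coptic calendar.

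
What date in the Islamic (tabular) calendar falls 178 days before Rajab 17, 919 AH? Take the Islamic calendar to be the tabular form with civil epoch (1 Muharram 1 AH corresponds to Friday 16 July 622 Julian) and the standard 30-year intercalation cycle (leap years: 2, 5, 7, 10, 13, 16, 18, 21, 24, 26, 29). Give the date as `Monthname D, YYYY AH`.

Muharram 16, 919 AH

JDN of Rajab 17, 919 AH = 2273942.
2273942 − 178 = 2273764.
JDN 2273764 in the tabular Islamic calendar is Muharram 16, 919 AH.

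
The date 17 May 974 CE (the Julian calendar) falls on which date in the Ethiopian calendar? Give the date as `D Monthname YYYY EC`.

Julian Day Number of the source date = 2076948.
Converting JDN 2076948 to the Ethiopian calendar gives 22 Ginbot 966 EC.

22 Ginbot 966 EC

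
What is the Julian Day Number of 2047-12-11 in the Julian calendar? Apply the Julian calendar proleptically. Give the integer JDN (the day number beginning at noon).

Equivalently 24 December 2047 (Gregorian).
JDN 2299161 is 15 October 1582 CE (Gregorian); the target day is +169908 days from there, so JDN = 2469069.

2469069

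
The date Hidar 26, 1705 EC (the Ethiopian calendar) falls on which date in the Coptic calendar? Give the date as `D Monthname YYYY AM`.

Both dates share Julian Day Number 2346692; in the Coptic calendar that is 26 Hathor 1429 AM.

26 Hathor 1429 AM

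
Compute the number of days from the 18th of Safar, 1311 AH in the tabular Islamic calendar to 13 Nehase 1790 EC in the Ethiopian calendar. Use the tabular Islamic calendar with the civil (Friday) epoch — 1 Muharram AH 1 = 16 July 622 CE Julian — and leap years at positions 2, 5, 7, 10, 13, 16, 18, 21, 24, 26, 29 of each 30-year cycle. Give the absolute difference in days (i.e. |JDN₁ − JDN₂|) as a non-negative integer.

First date → JDN 2412707; second date → JDN 2377995.
The interval is |2412707 − 2377995| = 34712 days.

34712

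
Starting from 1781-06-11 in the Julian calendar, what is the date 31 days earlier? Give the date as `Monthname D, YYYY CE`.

The starting date is JDN 2371730; 2371730 − 31 = 2371699.
JDN 2371699 corresponds to May 11, 1781 CE.

May 11, 1781 CE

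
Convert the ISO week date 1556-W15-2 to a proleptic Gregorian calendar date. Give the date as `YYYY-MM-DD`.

1556-04-10

ISO week 1 of 1556 is the week containing the first Thursday of 1556.
Week 15, day 2 (Tuesday) lands on 1556-04-10.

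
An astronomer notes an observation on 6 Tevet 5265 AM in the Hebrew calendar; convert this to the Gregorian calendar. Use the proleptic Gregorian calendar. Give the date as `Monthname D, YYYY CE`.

Both dates share Julian Day Number 2270741; in the Gregorian calendar that is 23 December 1504 CE.

December 23, 1504 CE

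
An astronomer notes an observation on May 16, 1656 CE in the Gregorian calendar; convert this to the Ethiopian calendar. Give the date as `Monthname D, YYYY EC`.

Ginbot 11, 1648 EC

Julian Day Number of the source date = 2326038.
Converting JDN 2326038 to the Ethiopian calendar gives 11 Ginbot 1648 EC.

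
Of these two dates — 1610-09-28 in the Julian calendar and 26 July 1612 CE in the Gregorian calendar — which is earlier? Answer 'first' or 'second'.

first

First date → JDN 2309381; second date → JDN 2310038.
JDN 2309381 < JDN 2310038, so the first date is earlier.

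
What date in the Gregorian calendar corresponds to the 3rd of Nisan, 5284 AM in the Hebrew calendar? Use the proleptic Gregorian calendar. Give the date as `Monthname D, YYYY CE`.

March 17, 1524 CE

Both dates share Julian Day Number 2277765; in the Gregorian calendar that is 17 March 1524 CE.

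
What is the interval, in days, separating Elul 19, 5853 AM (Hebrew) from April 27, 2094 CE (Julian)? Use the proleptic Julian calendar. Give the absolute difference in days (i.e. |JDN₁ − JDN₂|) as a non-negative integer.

242

First date → JDN 2485766; second date → JDN 2486008.
The interval is |2485766 − 2486008| = 242 days.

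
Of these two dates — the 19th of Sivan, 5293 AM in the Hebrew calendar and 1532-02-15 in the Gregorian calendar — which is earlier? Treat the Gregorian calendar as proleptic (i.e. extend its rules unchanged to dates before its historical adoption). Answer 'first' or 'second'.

Converting both to JDN: 2281149 vs 2280656; the smaller is the second.

second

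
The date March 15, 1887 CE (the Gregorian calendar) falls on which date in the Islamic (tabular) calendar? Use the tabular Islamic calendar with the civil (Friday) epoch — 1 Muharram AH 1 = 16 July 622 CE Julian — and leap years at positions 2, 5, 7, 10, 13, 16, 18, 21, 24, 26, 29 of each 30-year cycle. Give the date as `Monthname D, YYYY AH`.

Julian Day Number of the source date = 2410346.
Converting JDN 2410346 to the tabular Islamic calendar gives 19 Jumada al-Thani 1304 AH.

Jumada al-Thani 19, 1304 AH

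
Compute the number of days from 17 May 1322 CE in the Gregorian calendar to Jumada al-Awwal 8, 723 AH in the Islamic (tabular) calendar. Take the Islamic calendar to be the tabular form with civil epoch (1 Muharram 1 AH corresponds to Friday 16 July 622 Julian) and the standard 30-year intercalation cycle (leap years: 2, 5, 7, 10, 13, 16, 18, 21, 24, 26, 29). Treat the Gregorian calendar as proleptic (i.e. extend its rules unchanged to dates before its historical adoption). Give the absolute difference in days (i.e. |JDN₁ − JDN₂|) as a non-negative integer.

JDN of the first date = 2204047.
JDN of the second date = 2204418.
|2204418 − 2204047| = 371.

371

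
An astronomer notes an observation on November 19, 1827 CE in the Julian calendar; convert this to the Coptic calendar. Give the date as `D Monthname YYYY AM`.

22 Hathor 1544 AM

The source date corresponds to 1 December 1827 in the Gregorian calendar (JDN 2388692).
That day falls on 22 Hathor 1544 AM in the Coptic calendar.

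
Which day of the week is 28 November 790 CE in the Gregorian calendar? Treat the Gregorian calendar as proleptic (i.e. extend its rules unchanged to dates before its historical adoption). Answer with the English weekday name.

Wednesday

2009933 ≡ 2 (mod 7); counting from Monday = 0 gives Wednesday.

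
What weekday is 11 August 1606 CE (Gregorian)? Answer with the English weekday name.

Friday

Since JDN mod 7 = 4 (0 = Monday), the day is Friday.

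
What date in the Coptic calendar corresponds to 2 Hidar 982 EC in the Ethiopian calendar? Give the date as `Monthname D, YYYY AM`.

Hathor 2, 706 AM

The source date corresponds to 3 November 989 in the proleptic Gregorian calendar (JDN 2082592).
That day falls on 2 Hathor 706 AM in the Coptic calendar.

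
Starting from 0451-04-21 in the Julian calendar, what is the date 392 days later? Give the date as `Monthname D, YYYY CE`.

May 17, 452 CE

JDN of 0451-04-21 = 1885896.
1885896 + 392 = 1886288.
JDN 1886288 in the Julian calendar is May 17, 452 CE.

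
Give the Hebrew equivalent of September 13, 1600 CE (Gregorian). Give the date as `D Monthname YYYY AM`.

Both dates share Julian Day Number 2305704; in the Hebrew calendar that is 5 Tishrei 5361 AM.

5 Tishrei 5361 AM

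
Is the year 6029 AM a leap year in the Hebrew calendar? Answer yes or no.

yes

Hebrew year 6029 is year 6 of its 19-year Metonic cycle; leap years are at positions 3, 6, 8, 11, 14, 17, 19, so it is a leap year (13 months).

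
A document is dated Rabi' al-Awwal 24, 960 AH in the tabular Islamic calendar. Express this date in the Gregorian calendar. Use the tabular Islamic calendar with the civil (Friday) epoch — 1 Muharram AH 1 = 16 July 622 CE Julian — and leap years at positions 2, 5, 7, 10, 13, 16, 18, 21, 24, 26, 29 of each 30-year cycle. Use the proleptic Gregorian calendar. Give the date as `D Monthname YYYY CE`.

20 March 1553 CE

Both dates share Julian Day Number 2288360; in the Gregorian calendar that is 20 March 1553 CE.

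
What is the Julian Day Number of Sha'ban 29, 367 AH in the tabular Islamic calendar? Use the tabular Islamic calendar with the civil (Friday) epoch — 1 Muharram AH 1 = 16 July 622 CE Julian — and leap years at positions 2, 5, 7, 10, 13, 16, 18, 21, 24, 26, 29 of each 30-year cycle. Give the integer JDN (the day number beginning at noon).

Equivalently 16 April 978 (proleptic Gregorian).
JDN 2299161 is 15 October 1582 CE (Gregorian); the target day is −220788 days from there, so JDN = 2078373.

2078373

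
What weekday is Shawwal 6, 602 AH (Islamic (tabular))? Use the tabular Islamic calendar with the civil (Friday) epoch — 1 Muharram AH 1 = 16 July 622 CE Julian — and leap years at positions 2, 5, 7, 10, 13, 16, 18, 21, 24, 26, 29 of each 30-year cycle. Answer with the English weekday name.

Tuesday

This is JDN 2161685 (23 May 1206 Gregorian).
Since JDN mod 7 = 1 (0 = Monday), the day is Tuesday.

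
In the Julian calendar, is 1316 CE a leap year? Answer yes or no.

1316 mod 4 = 0, so it is a leap year in the Julian calendar.

yes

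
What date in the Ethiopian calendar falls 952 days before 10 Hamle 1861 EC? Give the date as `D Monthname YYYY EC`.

Counting 952 days back from JDN 2403895 reaches JDN 2402943, which is 29 Hidar 1859 EC.

29 Hidar 1859 EC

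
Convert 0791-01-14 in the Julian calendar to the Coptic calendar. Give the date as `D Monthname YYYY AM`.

19 Tobi 507 AM

The source date corresponds to 18 January 791 in the proleptic Gregorian calendar (JDN 2009984).
That day falls on 19 Tobi 507 AM in the Coptic calendar.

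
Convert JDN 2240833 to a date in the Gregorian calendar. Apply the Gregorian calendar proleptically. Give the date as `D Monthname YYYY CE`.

3 February 1423 CE

JDN 2451545 is 1 Jan 2000; 2240833 is −210712 days from there.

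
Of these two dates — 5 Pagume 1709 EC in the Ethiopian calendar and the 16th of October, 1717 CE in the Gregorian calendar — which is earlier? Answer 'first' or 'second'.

First date → JDN 2348432; second date → JDN 2348470.
JDN 2348432 < JDN 2348470, so the first date is earlier.

first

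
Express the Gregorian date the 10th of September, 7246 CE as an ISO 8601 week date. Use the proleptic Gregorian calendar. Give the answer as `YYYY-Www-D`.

The weekday is Monday (ISO weekday 1).
That Monday belongs to ISO week 37 of ISO year 7246.

7246-W37-1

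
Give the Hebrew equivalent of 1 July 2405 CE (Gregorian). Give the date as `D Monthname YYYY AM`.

Julian Day Number of the source date = 2599650.
Converting JDN 2599650 to the Hebrew calendar gives 4 Tammuz 6165 AM.

4 Tammuz 6165 AM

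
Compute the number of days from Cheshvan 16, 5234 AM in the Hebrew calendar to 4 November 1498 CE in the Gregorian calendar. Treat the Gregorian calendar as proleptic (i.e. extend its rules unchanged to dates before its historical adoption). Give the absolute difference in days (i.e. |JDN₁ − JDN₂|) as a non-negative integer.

JDN of the first date = 2259382.
JDN of the second date = 2268501.
|2268501 − 2259382| = 9119.

9119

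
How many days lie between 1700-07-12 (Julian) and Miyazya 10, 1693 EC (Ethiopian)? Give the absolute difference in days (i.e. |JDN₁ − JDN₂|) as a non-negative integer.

JDN of the first date = 2342176.
JDN of the second date = 2342443.
|2342443 − 2342176| = 267.

267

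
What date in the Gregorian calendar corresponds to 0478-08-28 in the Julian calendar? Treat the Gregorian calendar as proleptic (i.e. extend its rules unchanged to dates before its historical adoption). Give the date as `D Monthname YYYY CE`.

29 August 478 CE

The Julian–Gregorian offset here is 1 day (Julian trailing).
28 August 478 Julian + 1 day → 29 August 478 Gregorian.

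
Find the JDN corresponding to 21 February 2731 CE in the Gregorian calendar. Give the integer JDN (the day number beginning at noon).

2718588

JDN 2299161 is 15 October 1582 CE (Gregorian); the target day is +419427 days from there, so JDN = 2718588.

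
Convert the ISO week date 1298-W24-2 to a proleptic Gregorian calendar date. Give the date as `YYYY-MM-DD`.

ISO week 1 of 1298 is the week containing the first Thursday of 1298.
Week 24, day 2 (Tuesday) lands on 1298-06-10.

1298-06-10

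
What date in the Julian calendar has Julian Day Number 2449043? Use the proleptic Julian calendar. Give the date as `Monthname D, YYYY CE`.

JDN 2449043 is 24 February 1993 in the Gregorian calendar.
In the Julian calendar that day is February 11, 1993 CE.

February 11, 1993 CE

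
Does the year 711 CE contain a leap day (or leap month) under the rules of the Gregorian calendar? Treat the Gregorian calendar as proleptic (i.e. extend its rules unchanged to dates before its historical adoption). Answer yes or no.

711 is not divisible by 4, so it is a common year.

no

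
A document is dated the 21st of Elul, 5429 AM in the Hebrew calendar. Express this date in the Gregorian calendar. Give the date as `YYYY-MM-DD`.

Both dates share Julian Day Number 2330910; in the Gregorian calendar that is 17 September 1669 CE.

1669-09-17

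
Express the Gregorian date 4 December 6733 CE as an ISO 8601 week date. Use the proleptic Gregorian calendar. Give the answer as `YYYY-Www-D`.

The weekday is Monday (ISO weekday 1).
That Monday belongs to ISO week 49 of ISO year 6733.

6733-W49-1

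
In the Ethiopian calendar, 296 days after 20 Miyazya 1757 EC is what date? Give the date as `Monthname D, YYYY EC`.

Yekatit 11, 1758 EC

Counting 296 days forward from JDN 2365829 reaches JDN 2366125, which is Yekatit 11, 1758 EC.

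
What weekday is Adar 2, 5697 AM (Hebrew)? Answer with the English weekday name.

Saturday

This is JDN 2428578 (13 February 1937 Gregorian).
2428578 ≡ 5 (mod 7); counting from Monday = 0 gives Saturday.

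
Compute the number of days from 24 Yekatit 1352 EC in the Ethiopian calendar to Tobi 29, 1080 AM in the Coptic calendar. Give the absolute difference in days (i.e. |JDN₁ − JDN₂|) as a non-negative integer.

First date → JDN 2217847; second date → JDN 2219283.
The interval is |2217847 − 2219283| = 1436 days.

1436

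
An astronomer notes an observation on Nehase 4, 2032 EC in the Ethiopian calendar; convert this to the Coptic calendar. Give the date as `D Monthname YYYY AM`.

The source date corresponds to 10 August 2040 in the Gregorian calendar (JDN 2466377).
That day falls on 4 Mesori 1756 AM in the Coptic calendar.

4 Mesori 1756 AM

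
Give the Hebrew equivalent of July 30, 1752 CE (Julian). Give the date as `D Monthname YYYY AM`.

30 Av 5512 AM

Both dates share Julian Day Number 2361187; in the Hebrew calendar that is 30 Av 5512 AM.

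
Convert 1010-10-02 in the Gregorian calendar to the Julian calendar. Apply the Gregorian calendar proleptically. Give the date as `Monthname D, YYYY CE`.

September 26, 1010 CE

The Julian–Gregorian offset here is 6 days (Julian trailing).
2 October 1010 Gregorian − 6 days → 26 September 1010 Julian.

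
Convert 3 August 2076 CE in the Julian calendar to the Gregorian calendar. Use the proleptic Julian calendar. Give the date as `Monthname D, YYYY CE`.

August 16, 2076 CE

For dates in this range the Gregorian date is 13 days ahead of the Julian.
3 August 2076 Julian + 13 days → 16 August 2076 Gregorian.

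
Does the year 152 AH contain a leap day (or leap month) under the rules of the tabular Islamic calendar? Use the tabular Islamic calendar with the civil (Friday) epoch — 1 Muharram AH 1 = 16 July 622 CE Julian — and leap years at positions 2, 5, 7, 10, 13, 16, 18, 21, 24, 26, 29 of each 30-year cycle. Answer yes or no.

Year 152 AH is year 2 of its 30-year cycle; leap positions are 2, 5, 7, 10, 13, 16, 18, 21, 24, 26, 29, so it is a leap year (355 days).

yes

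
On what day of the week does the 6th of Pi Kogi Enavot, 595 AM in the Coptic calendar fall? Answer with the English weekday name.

In the proleptic Gregorian calendar this is 2 September 879 (JDN 2042353).
Since JDN mod 7 = 5 (0 = Monday), the day is Saturday.

Saturday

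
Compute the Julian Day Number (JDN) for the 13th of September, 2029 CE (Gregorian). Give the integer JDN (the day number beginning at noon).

JDN 2400001 is 17 November 1858 CE (Gregorian), MJD 0; the target day is +62392 days from there, so JDN = 2462393.

2462393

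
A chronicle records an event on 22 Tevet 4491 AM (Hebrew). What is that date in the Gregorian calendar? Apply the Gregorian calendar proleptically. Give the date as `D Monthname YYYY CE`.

Both dates share Julian Day Number 1988060; in the Gregorian calendar that is 9 January 731 CE.

9 January 731 CE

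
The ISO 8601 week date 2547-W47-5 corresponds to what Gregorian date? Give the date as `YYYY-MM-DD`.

2547-11-24

ISO week 1 of 2547 is the week containing the first Thursday of 2547.
Week 47, day 5 (Friday) lands on 2547-11-24.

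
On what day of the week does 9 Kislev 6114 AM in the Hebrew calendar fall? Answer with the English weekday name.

Saturday

In the Gregorian calendar this is 5 December 2353 (JDN 2580814).
JDN 2580814 mod 7 = 5, and JDN 0 was a Monday, so this is a Saturday.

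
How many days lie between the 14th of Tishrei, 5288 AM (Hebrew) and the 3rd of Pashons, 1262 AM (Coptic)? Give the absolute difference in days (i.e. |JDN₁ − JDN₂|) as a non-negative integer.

JDN of the first date = 2279046.
JDN of the second date = 2285852.
|2285852 − 2279046| = 6806.

6806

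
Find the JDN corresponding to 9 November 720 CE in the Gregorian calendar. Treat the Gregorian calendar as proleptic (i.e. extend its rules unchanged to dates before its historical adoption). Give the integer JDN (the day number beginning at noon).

JDN 2451545 is 1 January 2000 CE (Gregorian); the target day is −467198 days from there, so JDN = 1984347.

1984347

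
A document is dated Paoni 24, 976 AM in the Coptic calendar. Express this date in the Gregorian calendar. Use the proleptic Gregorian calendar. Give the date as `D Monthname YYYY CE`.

Both dates share Julian Day Number 2181442; in the Gregorian calendar that is 25 June 1260 CE.

25 June 1260 CE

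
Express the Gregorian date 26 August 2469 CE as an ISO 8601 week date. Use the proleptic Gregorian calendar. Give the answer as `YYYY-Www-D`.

The weekday is Monday (ISO weekday 1).
That Monday belongs to ISO week 35 of ISO year 2469.

2469-W35-1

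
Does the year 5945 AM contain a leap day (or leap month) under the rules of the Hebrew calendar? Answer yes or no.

yes

Hebrew year 5945 is year 17 of its 19-year Metonic cycle; leap years are at positions 3, 6, 8, 11, 14, 17, 19, so it is a leap year (13 months).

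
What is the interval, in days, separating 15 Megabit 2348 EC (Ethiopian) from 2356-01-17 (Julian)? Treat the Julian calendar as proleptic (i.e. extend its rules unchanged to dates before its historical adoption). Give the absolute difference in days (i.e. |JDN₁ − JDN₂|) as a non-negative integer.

First date → JDN 2581657; second date → JDN 2581603.
The interval is |2581657 − 2581603| = 54 days.

54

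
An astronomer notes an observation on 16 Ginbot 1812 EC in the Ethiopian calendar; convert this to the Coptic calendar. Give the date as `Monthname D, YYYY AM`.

Julian Day Number of the source date = 2385944.
Converting JDN 2385944 to the Coptic calendar gives 16 Pashons 1536 AM.

Pashons 16, 1536 AM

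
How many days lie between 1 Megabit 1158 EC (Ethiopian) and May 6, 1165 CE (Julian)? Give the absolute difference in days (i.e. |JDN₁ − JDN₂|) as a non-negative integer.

JDN of the first date = 2146995.
JDN of the second date = 2146700.
|2146700 − 2146995| = 295.

295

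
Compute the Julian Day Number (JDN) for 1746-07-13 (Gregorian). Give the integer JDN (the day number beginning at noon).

2358967

JDN 2451545 is 1 January 2000 CE (Gregorian); the target day is −92578 days from there, so JDN = 2358967.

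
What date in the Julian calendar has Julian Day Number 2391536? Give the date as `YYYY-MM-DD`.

JDN 2391536 is 14 September 1835 in the Gregorian calendar.
In the Julian calendar that day is 1835-09-02.

1835-09-02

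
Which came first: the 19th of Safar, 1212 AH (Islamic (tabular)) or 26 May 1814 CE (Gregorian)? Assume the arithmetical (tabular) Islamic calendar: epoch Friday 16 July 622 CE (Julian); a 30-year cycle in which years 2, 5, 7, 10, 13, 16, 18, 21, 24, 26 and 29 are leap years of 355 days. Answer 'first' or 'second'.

The two dates have Julian Day Numbers 2377626 and 2383755 respectively.
Since 2377626 < 2383755, the first date comes first.

first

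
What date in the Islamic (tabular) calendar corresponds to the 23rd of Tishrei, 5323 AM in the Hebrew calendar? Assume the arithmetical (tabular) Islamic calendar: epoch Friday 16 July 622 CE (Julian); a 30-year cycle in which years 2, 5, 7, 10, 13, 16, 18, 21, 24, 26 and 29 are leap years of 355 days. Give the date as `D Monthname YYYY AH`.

23 Muharram 970 AH

Julian Day Number of the source date = 2291843.
Converting JDN 2291843 to the tabular Islamic calendar gives 23 Muharram 970 AH.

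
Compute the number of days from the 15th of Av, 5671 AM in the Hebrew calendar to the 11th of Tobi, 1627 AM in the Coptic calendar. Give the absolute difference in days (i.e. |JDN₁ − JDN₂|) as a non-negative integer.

First date → JDN 2419258; second date → JDN 2419056.
The interval is |2419258 − 2419056| = 202 days.

202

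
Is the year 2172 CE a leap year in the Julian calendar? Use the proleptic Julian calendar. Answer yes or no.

2172 mod 4 = 0, so it is a leap year in the Julian calendar.

yes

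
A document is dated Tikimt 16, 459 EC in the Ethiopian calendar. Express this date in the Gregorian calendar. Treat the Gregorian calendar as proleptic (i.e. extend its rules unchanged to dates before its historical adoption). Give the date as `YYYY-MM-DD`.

Julian Day Number of the source date = 1891550.
Converting JDN 1891550 to the Gregorian calendar gives 14 October 466 CE.

0466-10-14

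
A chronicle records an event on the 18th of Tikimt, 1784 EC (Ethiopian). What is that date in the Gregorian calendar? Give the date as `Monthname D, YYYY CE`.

Julian Day Number of the source date = 2375509.
Converting JDN 2375509 to the Gregorian calendar gives 27 October 1791 CE.

October 27, 1791 CE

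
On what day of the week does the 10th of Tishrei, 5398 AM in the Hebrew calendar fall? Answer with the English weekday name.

Monday

This is JDN 2319233 (28 September 1637 Gregorian).
JDN 2319233 mod 7 = 0, and JDN 0 was a Monday, so this is a Monday.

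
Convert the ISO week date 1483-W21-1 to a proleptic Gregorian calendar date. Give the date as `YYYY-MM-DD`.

ISO week 1 of 1483 is the week containing the first Thursday of 1483.
Week 21, day 1 (Monday) lands on 1483-05-21.

1483-05-21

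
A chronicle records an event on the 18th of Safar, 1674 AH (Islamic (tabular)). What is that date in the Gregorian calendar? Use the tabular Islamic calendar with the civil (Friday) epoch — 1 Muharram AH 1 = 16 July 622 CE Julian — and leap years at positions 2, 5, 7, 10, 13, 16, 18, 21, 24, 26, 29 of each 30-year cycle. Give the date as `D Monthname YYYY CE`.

9 November 2245 CE

Both dates share Julian Day Number 2541342; in the Gregorian calendar that is 9 November 2245 CE.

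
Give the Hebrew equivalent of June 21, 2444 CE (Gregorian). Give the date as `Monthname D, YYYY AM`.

Julian Day Number of the source date = 2613885.
Converting JDN 2613885 to the Hebrew calendar gives 5 Tammuz 6204 AM.

Tammuz 5, 6204 AM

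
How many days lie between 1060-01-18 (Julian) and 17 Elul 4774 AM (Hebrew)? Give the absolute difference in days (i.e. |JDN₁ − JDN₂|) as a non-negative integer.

JDN of the first date = 2108240.
JDN of the second date = 2091648.
|2091648 − 2108240| = 16592.

16592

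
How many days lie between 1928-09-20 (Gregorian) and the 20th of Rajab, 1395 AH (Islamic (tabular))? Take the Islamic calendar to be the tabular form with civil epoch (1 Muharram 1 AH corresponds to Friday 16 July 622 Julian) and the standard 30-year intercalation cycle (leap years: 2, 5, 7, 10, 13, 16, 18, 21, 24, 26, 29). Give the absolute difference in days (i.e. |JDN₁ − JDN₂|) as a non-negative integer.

First date → JDN 2425510; second date → JDN 2442623.
The interval is |2425510 − 2442623| = 17113 days.

17113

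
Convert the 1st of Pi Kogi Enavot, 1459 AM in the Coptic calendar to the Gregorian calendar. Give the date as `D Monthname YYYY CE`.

4 September 1743 CE

Julian Day Number of the source date = 2357924.
Converting JDN 2357924 to the Gregorian calendar gives 4 September 1743 CE.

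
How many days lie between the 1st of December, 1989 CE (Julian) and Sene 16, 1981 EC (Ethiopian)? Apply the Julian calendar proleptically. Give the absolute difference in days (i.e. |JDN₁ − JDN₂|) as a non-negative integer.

First date → JDN 2447875; second date → JDN 2447701.
The interval is |2447875 − 2447701| = 174 days.

174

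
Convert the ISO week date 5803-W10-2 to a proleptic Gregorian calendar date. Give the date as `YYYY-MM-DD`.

ISO week 1 of 5803 is the week containing the first Thursday of 5803.
Week 10, day 2 (Tuesday) lands on 5803-03-08.

5803-03-08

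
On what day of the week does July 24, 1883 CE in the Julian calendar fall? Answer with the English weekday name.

This is JDN 2409028 (5 August 1883 Gregorian).
2409028 ≡ 6 (mod 7); counting from Monday = 0 gives Sunday.

Sunday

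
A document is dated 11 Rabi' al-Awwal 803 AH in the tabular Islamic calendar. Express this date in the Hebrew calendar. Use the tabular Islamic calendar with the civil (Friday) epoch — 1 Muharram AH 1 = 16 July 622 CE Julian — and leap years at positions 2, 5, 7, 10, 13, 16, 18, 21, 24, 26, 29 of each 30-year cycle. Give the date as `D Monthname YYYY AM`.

11 Cheshvan 5161 AM

Both dates share Julian Day Number 2232711; in the Hebrew calendar that is 11 Cheshvan 5161 AM.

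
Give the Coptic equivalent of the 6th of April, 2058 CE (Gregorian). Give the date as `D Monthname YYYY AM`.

28 Paremhat 1774 AM

Julian Day Number of the source date = 2472825.
Converting JDN 2472825 to the Coptic calendar gives 28 Paremhat 1774 AM.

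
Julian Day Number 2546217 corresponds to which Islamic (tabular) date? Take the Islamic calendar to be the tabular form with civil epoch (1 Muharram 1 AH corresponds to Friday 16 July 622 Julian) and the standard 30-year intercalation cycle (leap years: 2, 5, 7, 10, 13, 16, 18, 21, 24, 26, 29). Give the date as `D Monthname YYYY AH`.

JDN 2546217 is 16 March 2259 in the Gregorian calendar.
In the tabular Islamic calendar that day is 21 Dhu al-Qa'dah 1687 AH.

21 Dhu al-Qa'dah 1687 AH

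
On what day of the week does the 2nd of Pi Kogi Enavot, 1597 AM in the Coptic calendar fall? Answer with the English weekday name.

Tuesday

In the Gregorian calendar this is 6 September 1881 (JDN 2408330).
2408330 ≡ 1 (mod 7); counting from Monday = 0 gives Tuesday.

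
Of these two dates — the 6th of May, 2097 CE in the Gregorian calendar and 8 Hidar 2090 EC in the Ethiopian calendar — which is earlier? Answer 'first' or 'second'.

First date → JDN 2487100; second date → JDN 2487295.
JDN 2487100 < JDN 2487295, so the first date is earlier.

first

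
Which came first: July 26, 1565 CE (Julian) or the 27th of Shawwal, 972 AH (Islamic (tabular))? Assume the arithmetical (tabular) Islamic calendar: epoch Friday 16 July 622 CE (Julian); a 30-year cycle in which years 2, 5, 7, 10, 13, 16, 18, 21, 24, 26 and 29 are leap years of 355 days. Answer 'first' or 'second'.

second

Converting both to JDN: 2292881 vs 2292822; the smaller is the second.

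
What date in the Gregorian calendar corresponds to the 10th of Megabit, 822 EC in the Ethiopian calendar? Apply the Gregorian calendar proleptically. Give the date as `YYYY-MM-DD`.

Julian Day Number of the source date = 2024280.
Converting JDN 2024280 to the Gregorian calendar gives 10 March 830 CE.

0830-03-10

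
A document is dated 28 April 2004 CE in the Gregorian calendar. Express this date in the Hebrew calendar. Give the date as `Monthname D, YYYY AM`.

Iyar 7, 5764 AM

Both dates share Julian Day Number 2453124; in the Hebrew calendar that is 7 Iyar 5764 AM.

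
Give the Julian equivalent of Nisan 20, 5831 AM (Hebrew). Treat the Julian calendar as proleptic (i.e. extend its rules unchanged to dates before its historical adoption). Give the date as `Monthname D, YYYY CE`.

April 6, 2071 CE

Both dates share Julian Day Number 2477586; in the Julian calendar that is 6 April 2071 CE.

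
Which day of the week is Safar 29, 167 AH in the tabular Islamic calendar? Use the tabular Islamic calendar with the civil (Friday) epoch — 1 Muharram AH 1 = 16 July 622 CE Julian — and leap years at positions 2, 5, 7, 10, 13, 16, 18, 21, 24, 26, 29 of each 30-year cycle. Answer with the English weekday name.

Thursday

Equivalently 6 October 783 Gregorian, JDN 2007323.
Since JDN mod 7 = 3 (0 = Monday), the day is Thursday.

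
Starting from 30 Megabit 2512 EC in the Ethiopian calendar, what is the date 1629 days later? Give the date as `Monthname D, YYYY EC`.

Counting 1629 days forward from JDN 2641573 reaches JDN 2643202, which is Meskerem 13, 2517 EC.

Meskerem 13, 2517 EC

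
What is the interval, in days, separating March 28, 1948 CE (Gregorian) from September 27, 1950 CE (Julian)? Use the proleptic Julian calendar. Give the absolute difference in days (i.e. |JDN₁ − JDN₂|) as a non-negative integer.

First date → JDN 2432639; second date → JDN 2433565.
The interval is |2432639 − 2433565| = 926 days.

926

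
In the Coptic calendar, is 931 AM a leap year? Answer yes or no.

yes

931 mod 4 = 3; in the Coptic calendar a year is leap when year mod 4 = 3, so it is a leap year.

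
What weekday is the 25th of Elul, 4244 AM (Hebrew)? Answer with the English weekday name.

In the proleptic Gregorian calendar this is 2 September 484 (JDN 1898083).
JDN 1898083 mod 7 = 5, and JDN 0 was a Monday, so this is a Saturday.

Saturday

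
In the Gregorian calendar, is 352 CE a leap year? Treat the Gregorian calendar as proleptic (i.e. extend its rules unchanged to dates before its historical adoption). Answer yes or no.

352 is divisible by 4 and not by 100, so it is a leap year.

yes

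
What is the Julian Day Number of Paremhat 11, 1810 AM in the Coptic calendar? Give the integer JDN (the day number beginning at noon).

2485957

In the Gregorian calendar the same day is 20 March 2094.
JDN 2400001 is 17 November 1858 CE (Gregorian), MJD 0; the target day is +85956 days from there, so JDN = 2485957.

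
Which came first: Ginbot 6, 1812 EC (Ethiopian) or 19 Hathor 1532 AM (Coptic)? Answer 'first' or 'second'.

second

First date → JDN 2385934; second date → JDN 2384306.
JDN 2384306 < JDN 2385934, so the second date is earlier.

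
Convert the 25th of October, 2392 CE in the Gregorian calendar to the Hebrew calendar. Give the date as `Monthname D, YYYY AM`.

Cheshvan 7, 6153 AM

Both dates share Julian Day Number 2595018; in the Hebrew calendar that is 7 Cheshvan 6153 AM.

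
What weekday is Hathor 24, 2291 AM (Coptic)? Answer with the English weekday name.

Wednesday

This is JDN 2661535 (7 December 2574 Gregorian).
JDN 2661535 mod 7 = 2, and JDN 0 was a Monday, so this is a Wednesday.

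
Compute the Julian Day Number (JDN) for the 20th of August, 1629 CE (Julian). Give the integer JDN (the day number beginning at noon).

2316282

Equivalently 30 August 1629 (Gregorian).
JDN 2299161 is 15 October 1582 CE (Gregorian); the target day is +17121 days from there, so JDN = 2316282.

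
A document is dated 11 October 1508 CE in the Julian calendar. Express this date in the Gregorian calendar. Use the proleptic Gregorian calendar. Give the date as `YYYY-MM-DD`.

The Julian–Gregorian offset here is 10 days (Julian trailing).
11 October 1508 Julian + 10 days → 21 October 1508 Gregorian.

1508-10-21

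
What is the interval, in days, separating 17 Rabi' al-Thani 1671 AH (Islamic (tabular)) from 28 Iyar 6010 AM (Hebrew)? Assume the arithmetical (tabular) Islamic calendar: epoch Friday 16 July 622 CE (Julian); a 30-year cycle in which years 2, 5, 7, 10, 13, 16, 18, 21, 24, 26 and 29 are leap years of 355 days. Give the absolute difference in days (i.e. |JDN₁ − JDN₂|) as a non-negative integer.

2669

First date → JDN 2540337; second date → JDN 2543006.
The interval is |2540337 − 2543006| = 2669 days.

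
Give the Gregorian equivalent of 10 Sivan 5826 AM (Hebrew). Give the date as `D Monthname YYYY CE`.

3 June 2066 CE

Both dates share Julian Day Number 2475805; in the Gregorian calendar that is 3 June 2066 CE.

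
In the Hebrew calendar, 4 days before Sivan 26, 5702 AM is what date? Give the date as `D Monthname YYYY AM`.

22 Sivan 5702 AM

Counting 4 days back from JDN 2430522 reaches JDN 2430518, which is 22 Sivan 5702 AM.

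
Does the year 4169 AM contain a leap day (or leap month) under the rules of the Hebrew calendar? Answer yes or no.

yes

Hebrew year 4169 is year 8 of its 19-year Metonic cycle; leap years are at positions 3, 6, 8, 11, 14, 17, 19, so it is a leap year (13 months).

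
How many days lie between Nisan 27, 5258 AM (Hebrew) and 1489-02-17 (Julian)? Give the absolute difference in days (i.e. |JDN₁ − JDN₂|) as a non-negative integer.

First date → JDN 2268311; second date → JDN 2264963.
The interval is |2268311 − 2264963| = 3348 days.

3348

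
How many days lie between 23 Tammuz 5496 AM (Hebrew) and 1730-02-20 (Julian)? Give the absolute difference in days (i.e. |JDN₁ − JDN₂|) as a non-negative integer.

2313

JDN of the first date = 2355304.
JDN of the second date = 2352991.
|2352991 − 2355304| = 2313.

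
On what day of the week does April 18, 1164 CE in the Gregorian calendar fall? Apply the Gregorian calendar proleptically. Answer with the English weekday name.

Saturday

2146310 ≡ 5 (mod 7); counting from Monday = 0 gives Saturday.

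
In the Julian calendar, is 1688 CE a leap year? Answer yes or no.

1688 mod 4 = 0, so it is a leap year in the Julian calendar.

yes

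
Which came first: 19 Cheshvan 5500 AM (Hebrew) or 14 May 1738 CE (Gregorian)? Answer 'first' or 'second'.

First date → JDN 2356540; second date → JDN 2355985.
JDN 2355985 < JDN 2356540, so the second date is earlier.

second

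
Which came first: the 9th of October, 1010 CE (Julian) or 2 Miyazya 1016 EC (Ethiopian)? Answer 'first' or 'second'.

first

Converting both to JDN: 2090242 vs 2095161; the smaller is the first.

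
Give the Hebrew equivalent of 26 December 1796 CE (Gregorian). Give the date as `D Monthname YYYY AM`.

Both dates share Julian Day Number 2377396; in the Hebrew calendar that is 26 Kislev 5557 AM.

26 Kislev 5557 AM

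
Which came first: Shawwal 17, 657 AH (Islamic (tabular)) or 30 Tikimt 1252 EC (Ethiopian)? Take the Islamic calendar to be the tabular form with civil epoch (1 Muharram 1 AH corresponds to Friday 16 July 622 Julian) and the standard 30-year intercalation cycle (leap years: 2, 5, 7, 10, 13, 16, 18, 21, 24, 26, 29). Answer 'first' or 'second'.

first

First date → JDN 2181187; second date → JDN 2181208.
JDN 2181187 < JDN 2181208, so the first date is earlier.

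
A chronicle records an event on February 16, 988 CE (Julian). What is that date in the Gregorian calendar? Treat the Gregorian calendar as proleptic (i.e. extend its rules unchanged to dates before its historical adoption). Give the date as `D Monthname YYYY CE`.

21 February 988 CE

At this point the Julian calendar is 5 days behind the Gregorian.
16 February 988 Julian + 5 days → 21 February 988 Gregorian.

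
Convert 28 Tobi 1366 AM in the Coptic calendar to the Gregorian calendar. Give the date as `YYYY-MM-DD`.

1650-02-02

Julian Day Number of the source date = 2323743.
Converting JDN 2323743 to the Gregorian calendar gives 2 February 1650 CE.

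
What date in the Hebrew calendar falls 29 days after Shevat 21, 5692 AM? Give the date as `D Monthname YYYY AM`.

Counting 29 days forward from JDN 2426736 reaches JDN 2426765, which is 20 Adar I 5692 AM.

20 Adar I 5692 AM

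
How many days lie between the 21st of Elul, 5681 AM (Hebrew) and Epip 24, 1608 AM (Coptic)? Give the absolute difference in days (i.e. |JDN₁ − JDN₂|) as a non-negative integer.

10647

First date → JDN 2422957; second date → JDN 2412310.
The interval is |2422957 − 2412310| = 10647 days.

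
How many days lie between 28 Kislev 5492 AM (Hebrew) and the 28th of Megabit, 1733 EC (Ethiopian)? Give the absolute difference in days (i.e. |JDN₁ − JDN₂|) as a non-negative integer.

JDN of the first date = 2353655.
JDN of the second date = 2357041.
|2357041 − 2353655| = 3386.

3386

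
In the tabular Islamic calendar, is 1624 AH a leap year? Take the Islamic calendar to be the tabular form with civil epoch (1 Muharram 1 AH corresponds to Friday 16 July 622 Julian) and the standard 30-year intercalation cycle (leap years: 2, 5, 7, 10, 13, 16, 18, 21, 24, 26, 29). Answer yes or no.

Year 1624 AH is year 4 of its 30-year cycle; leap positions are 2, 5, 7, 10, 13, 16, 18, 21, 24, 26, 29, so it is a common year (354 days).

no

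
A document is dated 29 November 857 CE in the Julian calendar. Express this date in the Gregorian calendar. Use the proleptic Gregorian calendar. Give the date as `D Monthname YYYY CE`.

3 December 857 CE

The Julian–Gregorian offset here is 4 days (Julian trailing).
29 November 857 Julian + 4 days → 3 December 857 Gregorian.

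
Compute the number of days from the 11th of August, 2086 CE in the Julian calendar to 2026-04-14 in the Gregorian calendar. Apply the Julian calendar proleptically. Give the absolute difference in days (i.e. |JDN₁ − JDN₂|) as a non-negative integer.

22047

First date → JDN 2483192; second date → JDN 2461145.
The interval is |2483192 − 2461145| = 22047 days.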